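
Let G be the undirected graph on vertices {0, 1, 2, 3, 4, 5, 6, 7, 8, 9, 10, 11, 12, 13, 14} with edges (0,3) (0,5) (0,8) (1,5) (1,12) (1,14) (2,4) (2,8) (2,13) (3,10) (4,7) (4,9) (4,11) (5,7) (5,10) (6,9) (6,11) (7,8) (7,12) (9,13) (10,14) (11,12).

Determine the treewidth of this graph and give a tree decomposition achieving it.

Every bag has size at most 4, so the width is 4 − 1 = 3 and tw(G) ≤ 3. For the lower bound: the 4 vertex sets {6,9,13}, {11}, {4}, {2,7,8,12} are disjoint, each induces a connected subgraph, and every pair is joined by at least one edge of G. Contracting each set to a single vertex therefore yields K_{4} as a minor, and since treewidth is minor-monotone, tw(G) ≥ tw(K_{4}) = 3. Combining the bounds, tw(G) = 3.

Treewidth 3.
Bags: B1 = {6, 9, 11, 13}  B2 = {4, 9, 11, 13}  B3 = {2, 4, 11, 13}  B4 = {2, 4, 11, 12}  B5 = {2, 4, 7, 12}  B6 = {2, 7, 8, 12}  B7 = {1, 7, 8, 12}  B8 = {1, 5, 7, 8}  B9 = {0, 1, 5, 8}  B10 = {0, 1, 5, 14}  B11 = {0, 5, 10, 14}  B12 = {0, 3, 10, 14}
Tree: B1–B2, B2–B3, B3–B4, B4–B5, B5–B6, B6–B7, B7–B8, B8–B9, B9–B10, B10–B11, B11–B12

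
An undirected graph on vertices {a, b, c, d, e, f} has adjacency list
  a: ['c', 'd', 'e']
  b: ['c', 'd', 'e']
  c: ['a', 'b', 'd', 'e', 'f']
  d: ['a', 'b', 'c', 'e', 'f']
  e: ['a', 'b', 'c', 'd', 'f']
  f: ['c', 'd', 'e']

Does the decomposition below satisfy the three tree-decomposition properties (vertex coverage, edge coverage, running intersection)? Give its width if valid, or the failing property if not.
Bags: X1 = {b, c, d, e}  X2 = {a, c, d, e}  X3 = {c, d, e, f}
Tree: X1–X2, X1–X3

Yes; width 3.

Vertex coverage: the bags together contain {a, b, c, d, e, f}, the full vertex set. Edge coverage: each edge of G has both endpoints in at least one bag. Running intersection: for every vertex, the bags containing it form a connected subtree. All three properties hold, so this is a valid tree decomposition of width max|bag| − 1 = 3, and hence tw(G) ≤ 3.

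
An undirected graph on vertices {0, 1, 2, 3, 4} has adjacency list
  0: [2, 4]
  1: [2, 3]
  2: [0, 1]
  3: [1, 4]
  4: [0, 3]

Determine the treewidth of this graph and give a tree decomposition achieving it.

Treewidth 2.
Bags: B1 = {0, 2, 4}  B2 = {2, 3, 4}  B3 = {1, 2, 3}
Tree: B1–B2, B2–B3

Every bag has size at most 3, so the width is 3 − 1 = 2 and tw(G) ≤ 2. Since 2–0–4–3–1–2 is a cycle in G, G is not acyclic. Forests are exactly the graphs of treewidth ≤ 1, so tw(G) ≥ 2. Therefore the treewidth is 2.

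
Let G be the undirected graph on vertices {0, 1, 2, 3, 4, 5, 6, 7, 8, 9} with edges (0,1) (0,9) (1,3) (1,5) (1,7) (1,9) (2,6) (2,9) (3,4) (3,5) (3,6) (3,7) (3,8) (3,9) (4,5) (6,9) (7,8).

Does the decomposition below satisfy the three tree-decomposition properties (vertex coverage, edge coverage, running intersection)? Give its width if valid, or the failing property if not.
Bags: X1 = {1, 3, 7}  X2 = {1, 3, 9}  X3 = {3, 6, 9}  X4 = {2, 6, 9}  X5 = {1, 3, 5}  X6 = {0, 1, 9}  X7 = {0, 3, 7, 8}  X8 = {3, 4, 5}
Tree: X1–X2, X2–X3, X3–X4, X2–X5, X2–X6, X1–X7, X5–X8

A tree decomposition must satisfy three properties: every vertex lies in some bag; for every edge, both endpoints lie together in some bag; and for every vertex, the bags containing it form a connected subtree. Here bags containing vertex 0 are not connected in the tree, so the decomposition is invalid.

No — bags containing vertex 0 are not connected in the tree.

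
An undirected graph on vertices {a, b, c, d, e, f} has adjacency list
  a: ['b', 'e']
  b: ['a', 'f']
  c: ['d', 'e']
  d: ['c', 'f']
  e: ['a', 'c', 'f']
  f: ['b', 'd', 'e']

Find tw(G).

A width-2 tree decomposition is:
Bags: B1 = {c, d, e}  B2 = {d, e, f}  B3 = {a, e, f}  B4 = {a, b, f}
Tree: B1–B2, B2–B3, B3–B4
The largest bag has 3 vertices, giving width 2; this decomposition certifies tw(G) ≤ 2. For the lower bound, G contains the cycle c–d–f–e–c, so G is not a forest; only forests have treewidth ≤ 1, hence tw(G) ≥ 2. Therefore the treewidth is 2.

2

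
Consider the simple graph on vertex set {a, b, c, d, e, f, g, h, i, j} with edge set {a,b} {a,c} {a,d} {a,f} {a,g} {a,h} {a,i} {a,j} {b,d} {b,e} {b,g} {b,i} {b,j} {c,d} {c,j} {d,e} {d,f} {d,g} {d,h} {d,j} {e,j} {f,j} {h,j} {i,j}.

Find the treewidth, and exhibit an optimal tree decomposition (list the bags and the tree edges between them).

Treewidth 3.
One optimal decomposition is:
Bags: B1 = {a, b, d, g}  B2 = {a, b, d, j}  B3 = {a, d, h, j}  B4 = {a, b, i, j}  B5 = {b, d, e, j}  B6 = {a, c, d, j}  B7 = {a, d, f, j}
Tree: B1–B2, B2–B3, B2–B4, B2–B5, B2–B6, B2–B7

The largest bag has 4 vertices, giving width 3; this decomposition certifies tw(G) ≤ 3. Conversely, {b, d, e, j} is a clique of size 4, and the vertices of any clique must share a bag in every tree decomposition; so some bag has ≥ 4 vertices and tw(G) ≥ 3. Hence tw(G) = 3 exactly.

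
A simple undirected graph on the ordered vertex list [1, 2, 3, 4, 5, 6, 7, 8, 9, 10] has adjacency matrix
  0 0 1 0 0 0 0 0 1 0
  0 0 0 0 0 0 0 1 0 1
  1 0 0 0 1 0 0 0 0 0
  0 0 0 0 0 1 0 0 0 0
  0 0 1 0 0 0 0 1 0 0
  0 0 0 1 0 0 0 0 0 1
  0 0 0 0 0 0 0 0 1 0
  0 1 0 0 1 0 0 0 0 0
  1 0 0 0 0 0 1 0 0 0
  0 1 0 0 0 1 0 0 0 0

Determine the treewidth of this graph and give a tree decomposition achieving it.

Every bag has size at most 2, so the width is 2 − 1 = 1 and tw(G) ≤ 1. G has an edge, so its treewidth is at least 1. Combining the bounds, tw(G) = 1.

Treewidth 1.
Bags: B1 = {7, 9}  B2 = {1, 9}  B3 = {1, 3}  B4 = {3, 5}  B5 = {5, 8}  B6 = {2, 8}  B7 = {2, 10}  B8 = {6, 10}  B9 = {4, 6}
Tree: B1–B2, B2–B3, B3–B4, B4–B5, B5–B6, B6–B7, B7–B8, B8–B9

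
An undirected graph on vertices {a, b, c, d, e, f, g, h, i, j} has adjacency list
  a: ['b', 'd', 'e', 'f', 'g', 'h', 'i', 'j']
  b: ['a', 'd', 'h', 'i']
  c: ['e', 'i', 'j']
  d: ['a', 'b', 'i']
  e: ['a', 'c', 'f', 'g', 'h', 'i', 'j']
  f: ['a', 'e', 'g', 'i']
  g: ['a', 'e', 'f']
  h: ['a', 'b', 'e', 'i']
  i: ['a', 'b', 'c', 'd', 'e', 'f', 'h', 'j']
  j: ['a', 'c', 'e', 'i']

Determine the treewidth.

A width-3 tree decomposition is:
Bags: B1 = {a, e, h, i}  B2 = {a, b, h, i}  B3 = {a, e, f, i}  B4 = {a, e, i, j}  B5 = {a, e, f, g}  B6 = {a, b, d, i}  B7 = {c, e, i, j}
Tree: B1–B2, B1–B3, B3–B4, B3–B5, B2–B6, B4–B7
The largest bag has 4 vertices, giving width 3; this decomposition certifies tw(G) ≤ 3. On the other hand G contains the 4-clique {a, e, f, g}. A clique must lie in a single bag of any decomposition, so no decomposition can have width below 3. Therefore the treewidth is 3.

3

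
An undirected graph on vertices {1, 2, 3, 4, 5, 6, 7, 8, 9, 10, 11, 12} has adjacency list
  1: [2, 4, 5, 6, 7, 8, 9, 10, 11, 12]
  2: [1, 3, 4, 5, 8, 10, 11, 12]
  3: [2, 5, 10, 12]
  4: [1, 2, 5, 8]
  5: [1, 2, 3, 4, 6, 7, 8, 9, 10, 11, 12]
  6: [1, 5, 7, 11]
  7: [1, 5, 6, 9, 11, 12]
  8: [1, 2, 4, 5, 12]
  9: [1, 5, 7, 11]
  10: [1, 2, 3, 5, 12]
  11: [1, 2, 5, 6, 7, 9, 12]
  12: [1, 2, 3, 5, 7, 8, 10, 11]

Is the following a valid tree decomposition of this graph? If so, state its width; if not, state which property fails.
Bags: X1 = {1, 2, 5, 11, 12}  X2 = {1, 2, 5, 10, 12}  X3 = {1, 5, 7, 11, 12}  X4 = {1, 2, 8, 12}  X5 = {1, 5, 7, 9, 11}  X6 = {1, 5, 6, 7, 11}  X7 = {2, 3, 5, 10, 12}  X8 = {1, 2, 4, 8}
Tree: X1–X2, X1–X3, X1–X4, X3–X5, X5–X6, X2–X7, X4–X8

No — edge (5,8) lies in no bag.

A tree decomposition must satisfy three properties: every vertex lies in some bag; for every edge, both endpoints lie together in some bag; and for every vertex, the bags containing it form a connected subtree. Here edge (5,8) lies in no bag, so the decomposition is invalid.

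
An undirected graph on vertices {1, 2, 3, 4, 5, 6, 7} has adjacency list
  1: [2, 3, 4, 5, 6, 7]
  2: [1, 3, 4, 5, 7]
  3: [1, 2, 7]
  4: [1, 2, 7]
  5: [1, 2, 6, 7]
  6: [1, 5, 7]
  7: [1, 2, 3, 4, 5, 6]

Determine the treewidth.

3

A width-3 tree decomposition is:
Bags: B1 = {1, 2, 3, 7}  B2 = {1, 2, 4, 7}  B3 = {1, 2, 5, 7}  B4 = {1, 5, 6, 7}
Tree: B1–B2, B2–B3, B3–B4
Each bag holds 4 vertices, so the decomposition has width 3, which upper-bounds the treewidth. For the lower bound, the 4 vertices {1, 2, 3, 7} are pairwise adjacent, and any tree decomposition puts a clique entirely inside one bag — forcing width ≥ 3. Hence tw(G) = 3 exactly.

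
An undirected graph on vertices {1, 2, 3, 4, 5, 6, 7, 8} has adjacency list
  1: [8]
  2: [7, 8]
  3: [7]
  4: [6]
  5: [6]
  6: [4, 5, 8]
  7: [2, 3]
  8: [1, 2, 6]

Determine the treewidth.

A width-1 tree decomposition is:
Bags: B1 = {2, 7}  B2 = {2, 8}  B3 = {6, 8}  B4 = {3, 7}  B5 = {5, 6}  B6 = {1, 8}  B7 = {4, 6}
Tree: B1–B2, B2–B3, B1–B4, B3–B5, B3–B6, B3–B7
Each bag holds 2 vertices, so the decomposition has width 1, which upper-bounds the treewidth. Since G has at least one edge (e.g. 7–2), it is not an edgeless graph, so tw(G) ≥ 1. The upper and lower bounds meet at 1, so that is the treewidth.

1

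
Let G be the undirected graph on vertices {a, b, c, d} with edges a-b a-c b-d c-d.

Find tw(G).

A width-2 tree decomposition is:
Bags: B1 = {a, b, c}  B2 = {b, c, d}
Tree: B1–B2
Every bag has size at most 3, so the width is 3 − 1 = 2 and tw(G) ≤ 2. Since c–a–b–d–c is a cycle in G, G is not acyclic. Forests are exactly the graphs of treewidth ≤ 1, so tw(G) ≥ 2. Hence tw(G) = 2 exactly.

2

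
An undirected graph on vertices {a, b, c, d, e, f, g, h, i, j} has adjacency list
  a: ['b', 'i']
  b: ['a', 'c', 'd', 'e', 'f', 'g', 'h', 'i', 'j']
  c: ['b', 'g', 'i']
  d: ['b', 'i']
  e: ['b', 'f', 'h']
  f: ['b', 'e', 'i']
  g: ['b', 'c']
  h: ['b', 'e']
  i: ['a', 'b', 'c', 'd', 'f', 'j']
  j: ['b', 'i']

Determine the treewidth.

2

A width-2 tree decomposition is:
Bags: B1 = {b, c, i}  B2 = {b, d, i}  B3 = {a, b, i}  B4 = {b, f, i}  B5 = {b, e, f}  B6 = {b, c, g}  B7 = {b, e, h}  B8 = {b, i, j}
Tree: B1–B2, B1–B3, B3–B4, B4–B5, B1–B6, B5–B7, B2–B8
The largest bag has 3 vertices, giving width 2; this decomposition certifies tw(G) ≤ 2. Conversely, {b, c, g} is a clique of size 3, and the vertices of any clique must share a bag in every tree decomposition; so some bag has ≥ 3 vertices and tw(G) ≥ 2. Therefore the treewidth is 2.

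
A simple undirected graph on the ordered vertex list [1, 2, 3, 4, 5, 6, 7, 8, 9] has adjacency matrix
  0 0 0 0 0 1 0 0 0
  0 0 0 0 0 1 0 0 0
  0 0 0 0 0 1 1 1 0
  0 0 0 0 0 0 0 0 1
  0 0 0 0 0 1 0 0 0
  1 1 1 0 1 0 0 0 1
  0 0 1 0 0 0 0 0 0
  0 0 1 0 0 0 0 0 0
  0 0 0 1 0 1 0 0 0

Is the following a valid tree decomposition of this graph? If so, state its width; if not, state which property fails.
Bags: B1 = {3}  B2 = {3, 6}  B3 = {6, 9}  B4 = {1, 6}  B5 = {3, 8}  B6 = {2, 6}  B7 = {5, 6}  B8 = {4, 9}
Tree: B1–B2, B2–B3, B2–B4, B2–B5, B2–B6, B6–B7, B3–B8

A tree decomposition must satisfy three properties: every vertex lies in some bag; for every edge, both endpoints lie together in some bag; and for every vertex, the bags containing it form a connected subtree. Here vertex 7 appears in no bag, so the decomposition is invalid.

No — vertex 7 appears in no bag.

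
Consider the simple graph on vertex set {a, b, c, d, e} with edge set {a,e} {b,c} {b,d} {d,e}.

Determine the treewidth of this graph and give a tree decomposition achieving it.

Every bag has size at most 2, so the width is 2 − 1 = 1 and tw(G) ≤ 1. G has an edge, so its treewidth is at least 1. Therefore the treewidth is 1.

Treewidth 1.
One such decomposition:
Bags: B1 = {a, e}  B2 = {d, e}  B3 = {b, d}  B4 = {b, c}
Tree: B1–B2, B2–B3, B3–B4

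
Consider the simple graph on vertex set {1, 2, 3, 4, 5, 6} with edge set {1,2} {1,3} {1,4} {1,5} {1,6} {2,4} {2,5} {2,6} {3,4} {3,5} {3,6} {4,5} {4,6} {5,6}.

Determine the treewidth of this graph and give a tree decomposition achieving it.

Treewidth 4.
Bags: B1 = {1, 3, 4, 5, 6}  B2 = {1, 2, 4, 5, 6}
Tree: B1–B2

Every bag has size at most 5, so the width is 5 − 1 = 4 and tw(G) ≤ 4. For the lower bound, the 5 vertices {1, 2, 4, 5, 6} are pairwise adjacent, and any tree decomposition puts a clique entirely inside one bag — forcing width ≥ 4. The upper and lower bounds meet at 4, so that is the treewidth.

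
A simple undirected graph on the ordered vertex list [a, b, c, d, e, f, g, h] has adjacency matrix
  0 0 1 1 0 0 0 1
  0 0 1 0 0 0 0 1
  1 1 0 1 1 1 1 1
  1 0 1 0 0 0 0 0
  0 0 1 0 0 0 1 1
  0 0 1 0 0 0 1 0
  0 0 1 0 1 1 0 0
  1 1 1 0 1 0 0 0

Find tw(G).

2

A width-2 tree decomposition is:
Bags: B1 = {c, e, h}  B2 = {b, c, h}  B3 = {c, e, g}  B4 = {c, f, g}  B5 = {a, c, h}  B6 = {a, c, d}
Tree: B1–B2, B1–B3, B3–B4, B1–B5, B5–B6
Each bag holds 3 vertices, so the decomposition has width 2, which upper-bounds the treewidth. Conversely, {a, c, d} is a clique of size 3, and the vertices of any clique must share a bag in every tree decomposition; so some bag has ≥ 3 vertices and tw(G) ≥ 2. Combining the bounds, tw(G) = 2.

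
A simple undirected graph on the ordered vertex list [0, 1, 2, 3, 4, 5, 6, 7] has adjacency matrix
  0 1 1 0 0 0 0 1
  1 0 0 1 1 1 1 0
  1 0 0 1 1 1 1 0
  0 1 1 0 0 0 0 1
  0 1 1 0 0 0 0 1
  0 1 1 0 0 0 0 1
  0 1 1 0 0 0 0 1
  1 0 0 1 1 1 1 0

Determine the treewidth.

A width-3 tree decomposition is:
Bags: B1 = {1, 2, 6, 7}  B2 = {1, 2, 3, 7}  B3 = {1, 2, 4, 7}  B4 = {1, 2, 5, 7}  B5 = {0, 1, 2, 7}
Tree: B1–B2, B2–B3, B3–B4, B4–B5
Each bag holds 4 vertices, so the decomposition has width 3, which upper-bounds the treewidth. For the lower bound: the 4 vertex sets {2,6}, {1,3}, {7}, {4} are disjoint, each induces a connected subgraph, and every pair is joined by at least one edge of G. Contracting each set to a single vertex therefore yields K_{4} as a minor, and since treewidth is minor-monotone, tw(G) ≥ tw(K_{4}) = 3. The upper and lower bounds meet at 3, so that is the treewidth.

3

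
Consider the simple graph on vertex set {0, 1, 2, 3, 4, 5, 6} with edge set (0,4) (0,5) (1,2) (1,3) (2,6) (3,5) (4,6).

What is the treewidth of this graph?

2

A width-2 tree decomposition is:
Bags: B1 = {1, 2, 3}  B2 = {2, 3, 5}  B3 = {0, 2, 5}  B4 = {0, 2, 4}  B5 = {2, 4, 6}
Tree: B1–B2, B2–B3, B3–B4, B4–B5
Every bag has size at most 3, so the width is 3 − 1 = 2 and tw(G) ≤ 2. Since 2–1–3–5–0–4–6–2 is a cycle in G, G is not acyclic. Forests are exactly the graphs of treewidth ≤ 1, so tw(G) ≥ 2. Combining the bounds, tw(G) = 2.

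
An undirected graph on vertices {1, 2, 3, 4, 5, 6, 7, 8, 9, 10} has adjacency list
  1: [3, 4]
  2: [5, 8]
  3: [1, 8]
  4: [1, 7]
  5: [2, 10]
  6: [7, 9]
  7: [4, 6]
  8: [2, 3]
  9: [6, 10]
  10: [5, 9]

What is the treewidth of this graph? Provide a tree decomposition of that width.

Treewidth 2.
Bags: B1 = {1, 4, 7}  B2 = {1, 6, 7}  B3 = {1, 6, 9}  B4 = {1, 9, 10}  B5 = {1, 5, 10}  B6 = {1, 2, 5}  B7 = {1, 2, 8}  B8 = {1, 3, 8}
Tree: B1–B2, B2–B3, B3–B4, B4–B5, B5–B6, B6–B7, B7–B8

The largest bag has 3 vertices, giving width 2; this decomposition certifies tw(G) ≤ 2. For the lower bound, G contains the cycle 1–4–7–6–9–10–5–2–8–3–1, so G is not a forest; only forests have treewidth ≤ 1, hence tw(G) ≥ 2. The upper and lower bounds meet at 2, so that is the treewidth.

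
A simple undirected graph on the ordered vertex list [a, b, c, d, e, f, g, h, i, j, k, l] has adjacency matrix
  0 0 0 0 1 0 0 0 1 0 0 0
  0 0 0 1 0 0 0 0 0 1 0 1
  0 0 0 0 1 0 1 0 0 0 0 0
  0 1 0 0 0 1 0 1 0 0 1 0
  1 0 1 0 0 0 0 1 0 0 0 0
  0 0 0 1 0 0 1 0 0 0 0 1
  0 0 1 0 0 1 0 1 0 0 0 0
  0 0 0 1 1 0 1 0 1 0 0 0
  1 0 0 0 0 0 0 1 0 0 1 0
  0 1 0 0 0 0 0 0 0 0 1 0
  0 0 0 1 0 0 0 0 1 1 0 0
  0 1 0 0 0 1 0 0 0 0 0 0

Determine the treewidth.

A width-3 tree decomposition is:
Bags: B1 = {a, c, e, i}  B2 = {c, e, h, i}  B3 = {c, g, h, i}  B4 = {g, h, i, k}  B5 = {d, g, h, k}  B6 = {d, f, g, k}  B7 = {d, f, j, k}  B8 = {b, d, f, j}  B9 = {b, f, j, l}
Tree: B1–B2, B2–B3, B3–B4, B4–B5, B5–B6, B6–B7, B7–B8, B8–B9
The largest bag has 4 vertices, giving width 3; this decomposition certifies tw(G) ≤ 3. For the lower bound: the 4 vertex sets {a,c,e}, {i}, {h}, {d,f,g,k} are disjoint, each induces a connected subgraph, and every pair is joined by at least one edge of G. Contracting each set to a single vertex therefore yields K_{4} as a minor, and since treewidth is minor-monotone, tw(G) ≥ tw(K_{4}) = 3. Combining the bounds, tw(G) = 3.

3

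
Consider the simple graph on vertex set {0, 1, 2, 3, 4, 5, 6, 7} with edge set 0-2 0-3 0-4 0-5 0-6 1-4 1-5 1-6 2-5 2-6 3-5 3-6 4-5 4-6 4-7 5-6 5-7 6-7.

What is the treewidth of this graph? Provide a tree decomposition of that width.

The largest bag has 4 vertices, giving width 3; this decomposition certifies tw(G) ≤ 3. On the other hand G contains the 4-clique {0, 2, 5, 6}. A clique must lie in a single bag of any decomposition, so no decomposition can have width below 3. Therefore the treewidth is 3.

Treewidth 3.
One optimal decomposition is:
Bags: B1 = {4, 5, 6, 7}  B2 = {1, 4, 5, 6}  B3 = {0, 4, 5, 6}  B4 = {0, 3, 5, 6}  B5 = {0, 2, 5, 6}
Tree: B1–B2, B1–B3, B3–B4, B3–B5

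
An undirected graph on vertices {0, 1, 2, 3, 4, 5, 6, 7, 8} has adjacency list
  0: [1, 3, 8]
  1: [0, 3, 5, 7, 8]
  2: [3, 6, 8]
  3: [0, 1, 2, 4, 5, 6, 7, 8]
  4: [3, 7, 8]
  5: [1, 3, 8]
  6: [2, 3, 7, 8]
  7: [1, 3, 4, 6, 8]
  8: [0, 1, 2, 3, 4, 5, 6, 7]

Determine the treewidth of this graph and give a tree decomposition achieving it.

Treewidth 3.
One such decomposition:
Bags: B1 = {2, 3, 6, 8}  B2 = {3, 6, 7, 8}  B3 = {3, 4, 7, 8}  B4 = {1, 3, 7, 8}  B5 = {1, 3, 5, 8}  B6 = {0, 1, 3, 8}
Tree: B1–B2, B2–B3, B2–B4, B4–B5, B5–B6

Each bag holds 4 vertices, so the decomposition has width 3, which upper-bounds the treewidth. Conversely, {0, 1, 3, 8} is a clique of size 4, and the vertices of any clique must share a bag in every tree decomposition; so some bag has ≥ 4 vertices and tw(G) ≥ 3. Hence tw(G) = 3 exactly.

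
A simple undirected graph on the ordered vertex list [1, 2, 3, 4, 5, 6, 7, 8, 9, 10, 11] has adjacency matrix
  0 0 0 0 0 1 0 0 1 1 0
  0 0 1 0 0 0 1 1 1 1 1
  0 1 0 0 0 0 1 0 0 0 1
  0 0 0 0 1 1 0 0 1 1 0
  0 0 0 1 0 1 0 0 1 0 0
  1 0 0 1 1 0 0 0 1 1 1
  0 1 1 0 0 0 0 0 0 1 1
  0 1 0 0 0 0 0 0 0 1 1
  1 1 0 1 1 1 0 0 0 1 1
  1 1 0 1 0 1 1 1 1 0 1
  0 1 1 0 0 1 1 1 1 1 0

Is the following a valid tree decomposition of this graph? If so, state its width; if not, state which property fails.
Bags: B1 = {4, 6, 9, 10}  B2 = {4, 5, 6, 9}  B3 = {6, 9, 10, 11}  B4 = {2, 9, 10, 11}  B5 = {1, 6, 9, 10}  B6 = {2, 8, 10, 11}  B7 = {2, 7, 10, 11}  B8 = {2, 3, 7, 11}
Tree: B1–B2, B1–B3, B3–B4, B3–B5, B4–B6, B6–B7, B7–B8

Yes; width 3.

Every vertex of G appears in some bag (union = {1, 2, 3, 4, 5, 6, 7, 8, 9, 10, 11}); every edge is covered by a bag; and for each vertex v the set of bags containing v is connected in the bag tree. The decomposition is therefore valid. The largest bag has 4 vertices, so the width is 3.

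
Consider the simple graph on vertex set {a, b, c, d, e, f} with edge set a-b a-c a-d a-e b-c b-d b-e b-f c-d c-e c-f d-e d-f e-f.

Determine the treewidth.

4

A width-4 tree decomposition is:
Bags: B1 = {a, b, c, d, e}  B2 = {b, c, d, e, f}
Tree: B1–B2
Every bag has size at most 5, so the width is 5 − 1 = 4 and tw(G) ≤ 4. Conversely, {b, c, d, e, f} is a clique of size 5, and the vertices of any clique must share a bag in every tree decomposition; so some bag has ≥ 5 vertices and tw(G) ≥ 4. The upper and lower bounds meet at 4, so that is the treewidth.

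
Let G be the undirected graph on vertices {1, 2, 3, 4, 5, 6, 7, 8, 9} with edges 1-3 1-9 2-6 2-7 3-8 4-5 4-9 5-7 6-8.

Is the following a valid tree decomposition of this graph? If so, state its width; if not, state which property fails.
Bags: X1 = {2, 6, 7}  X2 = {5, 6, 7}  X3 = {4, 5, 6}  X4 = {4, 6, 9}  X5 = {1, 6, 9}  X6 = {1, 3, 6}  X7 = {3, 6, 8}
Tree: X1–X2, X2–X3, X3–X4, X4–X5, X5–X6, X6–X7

Yes; width 2.

Checking the three conditions: (i) the bags cover all of {1, 2, 3, 4, 5, 6, 7, 8, 9}; (ii) for each edge, some bag contains both endpoints; (iii) the bags containing any fixed vertex form a subtree. All hold, so the decomposition is valid with width 3 − 1 = 2.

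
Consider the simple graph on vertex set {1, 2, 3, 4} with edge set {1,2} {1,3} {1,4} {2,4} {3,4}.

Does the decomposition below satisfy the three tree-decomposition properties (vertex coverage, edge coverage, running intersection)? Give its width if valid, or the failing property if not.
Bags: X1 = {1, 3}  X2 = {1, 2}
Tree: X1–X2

A tree decomposition must satisfy three properties: every vertex lies in some bag; for every edge, both endpoints lie together in some bag; and for every vertex, the bags containing it form a connected subtree. Here vertex 4 appears in no bag, so the decomposition is invalid.

No — vertex 4 appears in no bag.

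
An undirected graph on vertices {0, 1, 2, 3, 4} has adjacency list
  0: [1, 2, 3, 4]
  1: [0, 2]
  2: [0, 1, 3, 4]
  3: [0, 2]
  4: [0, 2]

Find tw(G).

A width-2 tree decomposition is:
Bags: B1 = {0, 1, 2}  B2 = {0, 2, 3}  B3 = {0, 2, 4}
Tree: B1–B2, B2–B3
Each bag holds 3 vertices, so the decomposition has width 2, which upper-bounds the treewidth. Conversely, {0, 1, 2} is a clique of size 3, and the vertices of any clique must share a bag in every tree decomposition; so some bag has ≥ 3 vertices and tw(G) ≥ 2. Hence tw(G) = 2 exactly.

2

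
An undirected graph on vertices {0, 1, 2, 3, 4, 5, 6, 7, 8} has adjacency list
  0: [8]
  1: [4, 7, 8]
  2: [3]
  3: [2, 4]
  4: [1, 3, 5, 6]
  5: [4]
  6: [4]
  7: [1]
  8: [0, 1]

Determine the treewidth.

A width-1 tree decomposition is:
Bags: B1 = {1, 7}  B2 = {1, 4}  B3 = {1, 8}  B4 = {4, 5}  B5 = {3, 4}  B6 = {4, 6}  B7 = {0, 8}  B8 = {2, 3}
Tree: B1–B2, B2–B3, B2–B4, B4–B5, B5–B6, B3–B7, B5–B8
The largest bag has 2 vertices, giving width 1; this decomposition certifies tw(G) ≤ 1. G has an edge, so its treewidth is at least 1. Therefore the treewidth is 1.

1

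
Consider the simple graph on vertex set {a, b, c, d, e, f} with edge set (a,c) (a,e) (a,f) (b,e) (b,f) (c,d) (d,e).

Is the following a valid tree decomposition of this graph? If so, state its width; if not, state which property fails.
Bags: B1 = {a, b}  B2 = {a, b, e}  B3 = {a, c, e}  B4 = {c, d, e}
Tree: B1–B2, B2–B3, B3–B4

No — vertex f appears in no bag.

A tree decomposition must satisfy three properties: every vertex lies in some bag; for every edge, both endpoints lie together in some bag; and for every vertex, the bags containing it form a connected subtree. Here vertex f appears in no bag, so the decomposition is invalid.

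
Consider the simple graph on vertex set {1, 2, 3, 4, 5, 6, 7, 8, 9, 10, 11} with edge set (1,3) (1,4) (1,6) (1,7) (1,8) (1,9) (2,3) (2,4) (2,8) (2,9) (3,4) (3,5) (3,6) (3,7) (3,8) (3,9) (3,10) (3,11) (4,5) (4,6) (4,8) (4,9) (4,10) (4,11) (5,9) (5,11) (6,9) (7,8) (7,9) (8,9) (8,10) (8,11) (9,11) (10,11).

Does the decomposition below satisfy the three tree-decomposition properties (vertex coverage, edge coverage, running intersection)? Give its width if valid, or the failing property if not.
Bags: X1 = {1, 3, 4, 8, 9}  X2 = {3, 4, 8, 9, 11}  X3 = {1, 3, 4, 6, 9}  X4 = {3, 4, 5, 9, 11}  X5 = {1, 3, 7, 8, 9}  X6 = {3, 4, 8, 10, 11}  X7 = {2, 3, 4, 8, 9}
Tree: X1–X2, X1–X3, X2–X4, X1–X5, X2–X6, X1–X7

Yes; width 4.

Checking the three conditions: (i) the bags cover all of {1, 2, 3, 4, 5, 6, 7, 8, 9, 10, 11}; (ii) for each edge, some bag contains both endpoints; (iii) the bags containing any fixed vertex form a subtree. All hold, so the decomposition is valid with width 5 − 1 = 4.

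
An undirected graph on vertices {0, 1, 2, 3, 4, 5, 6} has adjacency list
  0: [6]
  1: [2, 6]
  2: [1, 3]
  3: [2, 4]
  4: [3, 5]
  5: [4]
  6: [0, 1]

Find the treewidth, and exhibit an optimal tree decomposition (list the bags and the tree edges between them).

Every bag has size at most 2, so the width is 2 − 1 = 1 and tw(G) ≤ 1. Any graph with an edge has treewidth ≥ 1, and G has the edge 0–6. Hence tw(G) = 1 exactly.

Treewidth 1.
One optimal decomposition is:
Bags: B1 = {0, 6}  B2 = {1, 6}  B3 = {1, 2}  B4 = {2, 3}  B5 = {3, 4}  B6 = {4, 5}
Tree: B1–B2, B2–B3, B3–B4, B4–B5, B5–B6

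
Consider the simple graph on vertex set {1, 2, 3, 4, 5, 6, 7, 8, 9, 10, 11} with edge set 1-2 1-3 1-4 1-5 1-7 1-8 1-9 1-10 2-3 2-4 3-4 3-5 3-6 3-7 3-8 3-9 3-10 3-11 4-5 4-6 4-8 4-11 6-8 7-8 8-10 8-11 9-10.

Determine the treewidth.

3

A width-3 tree decomposition is:
Bags: B1 = {3, 4, 8, 11}  B2 = {1, 3, 4, 8}  B3 = {1, 3, 4, 5}  B4 = {1, 3, 8, 10}  B5 = {1, 2, 3, 4}  B6 = {3, 4, 6, 8}  B7 = {1, 3, 9, 10}  B8 = {1, 3, 7, 8}
Tree: B1–B2, B2–B3, B2–B4, B3–B5, B1–B6, B4–B7, B4–B8
The largest bag has 4 vertices, giving width 3; this decomposition certifies tw(G) ≤ 3. For the lower bound, the 4 vertices {1, 3, 9, 10} are pairwise adjacent, and any tree decomposition puts a clique entirely inside one bag — forcing width ≥ 3. Combining the bounds, tw(G) = 3.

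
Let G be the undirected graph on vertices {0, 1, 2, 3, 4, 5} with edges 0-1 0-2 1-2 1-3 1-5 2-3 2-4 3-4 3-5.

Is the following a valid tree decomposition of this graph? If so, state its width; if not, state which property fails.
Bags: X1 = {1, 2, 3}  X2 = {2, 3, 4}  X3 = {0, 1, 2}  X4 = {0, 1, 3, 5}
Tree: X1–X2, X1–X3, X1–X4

No — bags containing vertex 0 are not connected in the tree.

A tree decomposition must satisfy three properties: every vertex lies in some bag; for every edge, both endpoints lie together in some bag; and for every vertex, the bags containing it form a connected subtree. Here bags containing vertex 0 are not connected in the tree, so the decomposition is invalid.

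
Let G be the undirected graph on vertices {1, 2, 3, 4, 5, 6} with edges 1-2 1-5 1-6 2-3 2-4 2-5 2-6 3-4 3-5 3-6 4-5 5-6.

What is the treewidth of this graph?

A width-3 tree decomposition is:
Bags: B1 = {2, 3, 4, 5}  B2 = {2, 3, 5, 6}  B3 = {1, 2, 5, 6}
Tree: B1–B2, B2–B3
Each bag holds 4 vertices, so the decomposition has width 3, which upper-bounds the treewidth. Conversely, {1, 2, 5, 6} is a clique of size 4, and the vertices of any clique must share a bag in every tree decomposition; so some bag has ≥ 4 vertices and tw(G) ≥ 3. Combining the bounds, tw(G) = 3.

3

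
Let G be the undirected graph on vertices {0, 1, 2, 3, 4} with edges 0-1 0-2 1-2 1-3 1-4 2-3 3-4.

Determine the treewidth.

A width-2 tree decomposition is:
Bags: B1 = {0, 1, 2}  B2 = {1, 2, 3}  B3 = {1, 3, 4}
Tree: B1–B2, B2–B3
The largest bag has 3 vertices, giving width 2; this decomposition certifies tw(G) ≤ 2. On the other hand G contains the 3-clique {0, 1, 2}. A clique must lie in a single bag of any decomposition, so no decomposition can have width below 2. Therefore the treewidth is 2.

2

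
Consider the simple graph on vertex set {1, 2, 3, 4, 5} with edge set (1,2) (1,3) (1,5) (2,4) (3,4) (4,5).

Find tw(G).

2

A width-2 tree decomposition is:
Bags: B1 = {1, 4, 5}  B2 = {1, 2, 4}  B3 = {1, 3, 4}
Tree: B1–B2, B2–B3
Each bag holds 3 vertices, so the decomposition has width 2, which upper-bounds the treewidth. The edges 5–4–2–1–5 form a cycle, so G is not a tree and its treewidth is at least 2. Hence tw(G) = 2 exactly.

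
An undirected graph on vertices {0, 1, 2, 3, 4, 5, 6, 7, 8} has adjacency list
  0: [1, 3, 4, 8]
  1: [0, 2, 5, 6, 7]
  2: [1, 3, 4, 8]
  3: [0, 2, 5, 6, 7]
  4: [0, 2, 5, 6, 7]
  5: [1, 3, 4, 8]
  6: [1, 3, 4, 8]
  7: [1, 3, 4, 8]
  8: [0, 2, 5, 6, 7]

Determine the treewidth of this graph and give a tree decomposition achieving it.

Every bag has size at most 5, so the width is 5 − 1 = 4 and tw(G) ≤ 4. For the lower bound: the 5 vertex sets {6,8}, {1,5}, {2,4}, {3}, {0} are disjoint, each induces a connected subgraph, and every pair is joined by at least one edge of G. Contracting each set to a single vertex therefore yields K_{5} as a minor, and since treewidth is minor-monotone, tw(G) ≥ tw(K_{5}) = 4. Combining the bounds, tw(G) = 4.

Treewidth 4.
Bags: B1 = {1, 3, 4, 6, 8}  B2 = {1, 3, 4, 5, 8}  B3 = {1, 2, 3, 4, 8}  B4 = {0, 1, 3, 4, 8}  B5 = {1, 3, 4, 7, 8}
Tree: B1–B2, B2–B3, B3–B4, B4–B5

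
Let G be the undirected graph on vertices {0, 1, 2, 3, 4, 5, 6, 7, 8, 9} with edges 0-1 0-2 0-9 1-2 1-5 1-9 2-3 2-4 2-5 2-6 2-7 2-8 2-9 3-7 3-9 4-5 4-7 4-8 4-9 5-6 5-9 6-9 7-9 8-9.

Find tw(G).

3

A width-3 tree decomposition is:
Bags: B1 = {2, 4, 7, 9}  B2 = {2, 4, 8, 9}  B3 = {2, 3, 7, 9}  B4 = {2, 4, 5, 9}  B5 = {2, 5, 6, 9}  B6 = {1, 2, 5, 9}  B7 = {0, 1, 2, 9}
Tree: B1–B2, B1–B3, B1–B4, B4–B5, B4–B6, B6–B7
The largest bag has 4 vertices, giving width 3; this decomposition certifies tw(G) ≤ 3. For the lower bound, the 4 vertices {0, 1, 2, 9} are pairwise adjacent, and any tree decomposition puts a clique entirely inside one bag — forcing width ≥ 3. Therefore the treewidth is 3.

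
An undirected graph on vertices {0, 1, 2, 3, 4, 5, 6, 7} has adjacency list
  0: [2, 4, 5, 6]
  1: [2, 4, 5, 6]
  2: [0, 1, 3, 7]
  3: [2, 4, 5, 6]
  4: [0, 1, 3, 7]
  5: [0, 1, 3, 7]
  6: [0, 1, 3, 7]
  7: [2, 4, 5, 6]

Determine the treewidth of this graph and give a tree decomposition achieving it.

Treewidth 4.
One such decomposition:
Bags: B1 = {0, 2, 4, 5, 6}  B2 = {2, 3, 4, 5, 6}  B3 = {1, 2, 4, 5, 6}  B4 = {2, 4, 5, 6, 7}
Tree: B1–B2, B2–B3, B3–B4

The largest bag has 5 vertices, giving width 4; this decomposition certifies tw(G) ≤ 4. For the lower bound: the 5 vertex sets {0,5}, {3,4}, {1,2}, {6}, {7} are disjoint, each induces a connected subgraph, and every pair is joined by at least one edge of G. Contracting each set to a single vertex therefore yields K_{5} as a minor, and since treewidth is minor-monotone, tw(G) ≥ tw(K_{5}) = 4. Therefore the treewidth is 4.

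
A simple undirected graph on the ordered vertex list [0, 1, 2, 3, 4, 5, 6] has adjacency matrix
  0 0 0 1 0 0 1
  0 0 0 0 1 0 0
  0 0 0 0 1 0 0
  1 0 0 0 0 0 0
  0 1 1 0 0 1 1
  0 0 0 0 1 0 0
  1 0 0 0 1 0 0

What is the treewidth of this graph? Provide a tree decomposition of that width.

Each bag holds 2 vertices, so the decomposition has width 1, which upper-bounds the treewidth. G has an edge, so its treewidth is at least 1. The upper and lower bounds meet at 1, so that is the treewidth.

Treewidth 1.
One optimal decomposition is:
Bags: B1 = {4, 6}  B2 = {0, 6}  B3 = {1, 4}  B4 = {0, 3}  B5 = {4, 5}  B6 = {2, 4}
Tree: B1–B2, B1–B3, B2–B4, B3–B5, B5–B6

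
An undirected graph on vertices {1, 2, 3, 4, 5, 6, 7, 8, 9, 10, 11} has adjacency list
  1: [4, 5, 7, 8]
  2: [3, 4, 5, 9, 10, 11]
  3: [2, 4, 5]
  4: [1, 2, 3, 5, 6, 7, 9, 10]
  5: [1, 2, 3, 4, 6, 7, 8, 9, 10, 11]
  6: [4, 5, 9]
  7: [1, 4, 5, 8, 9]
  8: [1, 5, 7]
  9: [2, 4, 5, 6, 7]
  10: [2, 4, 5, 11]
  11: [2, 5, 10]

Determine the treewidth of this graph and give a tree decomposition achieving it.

Treewidth 3.
One optimal decomposition is:
Bags: B1 = {2, 4, 5, 9}  B2 = {4, 5, 7, 9}  B3 = {4, 5, 6, 9}  B4 = {2, 4, 5, 10}  B5 = {2, 3, 4, 5}  B6 = {1, 4, 5, 7}  B7 = {1, 5, 7, 8}  B8 = {2, 5, 10, 11}
Tree: B1–B2, B2–B3, B1–B4, B4–B5, B2–B6, B6–B7, B4–B8

Every bag has size at most 4, so the width is 4 − 1 = 3 and tw(G) ≤ 3. On the other hand G contains the 4-clique {1, 5, 7, 8}. A clique must lie in a single bag of any decomposition, so no decomposition can have width below 3. Therefore the treewidth is 3.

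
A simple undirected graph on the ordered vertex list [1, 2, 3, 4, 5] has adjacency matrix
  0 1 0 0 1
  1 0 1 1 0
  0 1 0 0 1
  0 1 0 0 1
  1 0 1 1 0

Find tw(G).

2

A width-2 tree decomposition is:
Bags: B1 = {2, 4, 5}  B2 = {2, 3, 5}  B3 = {1, 2, 5}
Tree: B1–B2, B2–B3
Each bag holds 3 vertices, so the decomposition has width 2, which upper-bounds the treewidth. For the lower bound, G contains the cycle 5–4–2–3–5, so G is not a forest; only forests have treewidth ≤ 1, hence tw(G) ≥ 2. The upper and lower bounds meet at 2, so that is the treewidth.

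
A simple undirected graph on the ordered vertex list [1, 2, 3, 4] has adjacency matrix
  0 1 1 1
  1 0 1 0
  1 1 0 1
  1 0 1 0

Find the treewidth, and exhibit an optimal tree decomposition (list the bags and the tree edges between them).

Treewidth 2.
Bags: B1 = {1, 3, 4}  B2 = {1, 2, 3}
Tree: B1–B2

The largest bag has 3 vertices, giving width 2; this decomposition certifies tw(G) ≤ 2. For the lower bound, the 3 vertices {1, 2, 3} are pairwise adjacent, and any tree decomposition puts a clique entirely inside one bag — forcing width ≥ 2. The upper and lower bounds meet at 2, so that is the treewidth.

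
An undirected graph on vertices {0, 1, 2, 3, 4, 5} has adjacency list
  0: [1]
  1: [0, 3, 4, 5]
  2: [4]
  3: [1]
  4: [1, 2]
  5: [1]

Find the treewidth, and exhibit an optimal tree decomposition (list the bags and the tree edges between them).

Every bag has size at most 2, so the width is 2 − 1 = 1 and tw(G) ≤ 1. Since G has at least one edge (e.g. 3–1), it is not an edgeless graph, so tw(G) ≥ 1. Hence tw(G) = 1 exactly.

Treewidth 1.
One optimal decomposition is:
Bags: B1 = {1, 3}  B2 = {0, 1}  B3 = {1, 4}  B4 = {2, 4}  B5 = {1, 5}
Tree: B1–B2, B2–B3, B3–B4, B1–B5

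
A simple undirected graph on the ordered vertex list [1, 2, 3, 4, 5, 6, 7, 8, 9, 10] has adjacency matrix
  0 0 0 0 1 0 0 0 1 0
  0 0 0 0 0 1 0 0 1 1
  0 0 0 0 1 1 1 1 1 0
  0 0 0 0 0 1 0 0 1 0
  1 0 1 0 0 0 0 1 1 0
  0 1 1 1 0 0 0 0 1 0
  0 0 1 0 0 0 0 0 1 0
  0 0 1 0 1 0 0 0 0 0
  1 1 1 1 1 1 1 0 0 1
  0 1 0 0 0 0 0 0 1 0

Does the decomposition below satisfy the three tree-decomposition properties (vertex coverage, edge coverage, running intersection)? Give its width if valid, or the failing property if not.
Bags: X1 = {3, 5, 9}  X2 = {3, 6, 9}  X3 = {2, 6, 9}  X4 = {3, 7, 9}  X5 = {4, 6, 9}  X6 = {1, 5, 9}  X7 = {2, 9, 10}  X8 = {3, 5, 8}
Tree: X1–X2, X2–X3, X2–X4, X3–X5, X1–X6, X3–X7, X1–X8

Checking the three conditions: (i) the bags cover all of {1, 2, 3, 4, 5, 6, 7, 8, 9, 10}; (ii) for each edge, some bag contains both endpoints; (iii) the bags containing any fixed vertex form a subtree. All hold, so the decomposition is valid with width 3 − 1 = 2.

Yes; width 2.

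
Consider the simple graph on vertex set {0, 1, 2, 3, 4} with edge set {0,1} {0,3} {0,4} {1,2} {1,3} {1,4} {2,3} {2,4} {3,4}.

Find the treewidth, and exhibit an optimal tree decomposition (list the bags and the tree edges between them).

Treewidth 3.
One optimal decomposition is:
Bags: B1 = {0, 1, 3, 4}  B2 = {1, 2, 3, 4}
Tree: B1–B2

Each bag holds 4 vertices, so the decomposition has width 3, which upper-bounds the treewidth. On the other hand G contains the 4-clique {0, 1, 3, 4}. A clique must lie in a single bag of any decomposition, so no decomposition can have width below 3. Therefore the treewidth is 3.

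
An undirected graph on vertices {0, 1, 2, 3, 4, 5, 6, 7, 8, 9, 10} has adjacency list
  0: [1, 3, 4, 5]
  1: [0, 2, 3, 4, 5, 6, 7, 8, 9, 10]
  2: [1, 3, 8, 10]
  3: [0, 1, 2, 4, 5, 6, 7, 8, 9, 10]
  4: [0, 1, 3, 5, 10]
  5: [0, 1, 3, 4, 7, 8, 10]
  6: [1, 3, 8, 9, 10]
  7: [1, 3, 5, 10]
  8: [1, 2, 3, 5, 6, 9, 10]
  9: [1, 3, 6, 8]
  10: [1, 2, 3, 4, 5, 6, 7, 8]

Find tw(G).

4

A width-4 tree decomposition is:
Bags: B1 = {1, 3, 6, 8, 10}  B2 = {1, 3, 5, 8, 10}  B3 = {1, 3, 4, 5, 10}  B4 = {0, 1, 3, 4, 5}  B5 = {1, 3, 6, 8, 9}  B6 = {1, 2, 3, 8, 10}  B7 = {1, 3, 5, 7, 10}
Tree: B1–B2, B2–B3, B3–B4, B1–B5, B2–B6, B3–B7
Each bag holds 5 vertices, so the decomposition has width 4, which upper-bounds the treewidth. On the other hand G contains the 5-clique {0, 1, 3, 4, 5}. A clique must lie in a single bag of any decomposition, so no decomposition can have width below 4. Therefore the treewidth is 4.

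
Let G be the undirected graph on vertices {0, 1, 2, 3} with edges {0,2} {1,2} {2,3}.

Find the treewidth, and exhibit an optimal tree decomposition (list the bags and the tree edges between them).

Treewidth 1.
One such decomposition:
Bags: B1 = {2, 3}  B2 = {1, 2}  B3 = {0, 2}
Tree: B1–B2, B1–B3

Every bag has size at most 2, so the width is 2 − 1 = 1 and tw(G) ≤ 1. Since G has at least one edge (e.g. 2–3), it is not an edgeless graph, so tw(G) ≥ 1. Therefore the treewidth is 1.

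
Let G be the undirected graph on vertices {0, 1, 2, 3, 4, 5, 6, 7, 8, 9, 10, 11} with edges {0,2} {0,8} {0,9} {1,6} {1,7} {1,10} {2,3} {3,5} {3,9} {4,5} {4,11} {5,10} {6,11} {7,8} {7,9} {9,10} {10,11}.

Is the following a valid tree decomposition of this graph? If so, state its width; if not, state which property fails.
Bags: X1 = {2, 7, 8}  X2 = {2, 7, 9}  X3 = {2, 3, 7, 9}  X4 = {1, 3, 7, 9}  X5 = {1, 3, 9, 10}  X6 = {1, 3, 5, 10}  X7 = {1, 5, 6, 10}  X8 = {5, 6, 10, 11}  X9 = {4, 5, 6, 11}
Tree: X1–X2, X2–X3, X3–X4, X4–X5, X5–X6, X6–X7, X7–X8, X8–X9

A tree decomposition must satisfy three properties: every vertex lies in some bag; for every edge, both endpoints lie together in some bag; and for every vertex, the bags containing it form a connected subtree. Here vertex 0 appears in no bag, so the decomposition is invalid.

No — vertex 0 appears in no bag.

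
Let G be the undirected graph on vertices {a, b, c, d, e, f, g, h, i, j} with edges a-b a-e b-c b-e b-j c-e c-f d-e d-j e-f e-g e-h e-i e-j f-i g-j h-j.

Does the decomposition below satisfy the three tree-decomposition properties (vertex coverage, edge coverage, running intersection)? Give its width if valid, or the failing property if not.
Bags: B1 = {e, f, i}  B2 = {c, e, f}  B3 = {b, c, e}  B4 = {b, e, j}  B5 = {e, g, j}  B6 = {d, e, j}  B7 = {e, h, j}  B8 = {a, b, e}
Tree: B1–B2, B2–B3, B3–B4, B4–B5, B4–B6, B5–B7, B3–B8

Yes; width 2.

Every vertex of G appears in some bag (union = {a, b, c, d, e, f, g, h, i, j}); every edge is covered by a bag; and for each vertex v the set of bags containing v is connected in the bag tree. The decomposition is therefore valid. The largest bag has 3 vertices, so the width is 2.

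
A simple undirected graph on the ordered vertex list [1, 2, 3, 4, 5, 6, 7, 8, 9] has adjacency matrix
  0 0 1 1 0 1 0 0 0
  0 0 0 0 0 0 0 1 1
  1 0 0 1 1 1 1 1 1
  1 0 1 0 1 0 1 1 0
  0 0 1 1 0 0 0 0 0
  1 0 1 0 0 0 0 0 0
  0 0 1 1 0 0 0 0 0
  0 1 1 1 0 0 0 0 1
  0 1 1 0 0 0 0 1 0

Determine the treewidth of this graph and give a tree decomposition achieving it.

Treewidth 2.
Bags: B1 = {3, 4, 7}  B2 = {3, 4, 8}  B3 = {1, 3, 4}  B4 = {1, 3, 6}  B5 = {3, 8, 9}  B6 = {2, 8, 9}  B7 = {3, 4, 5}
Tree: B1–B2, B1–B3, B3–B4, B2–B5, B5–B6, B3–B7

Every bag has size at most 3, so the width is 3 − 1 = 2 and tw(G) ≤ 2. For the lower bound, the 3 vertices {2, 8, 9} are pairwise adjacent, and any tree decomposition puts a clique entirely inside one bag — forcing width ≥ 2. Combining the bounds, tw(G) = 2.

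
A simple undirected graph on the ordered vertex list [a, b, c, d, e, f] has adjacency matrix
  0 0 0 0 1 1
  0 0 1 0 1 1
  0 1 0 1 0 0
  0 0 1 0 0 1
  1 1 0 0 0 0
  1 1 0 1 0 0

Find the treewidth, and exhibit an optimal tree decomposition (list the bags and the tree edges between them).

Treewidth 2.
One such decomposition:
Bags: B1 = {a, b, e}  B2 = {a, b, f}  B3 = {b, c, f}  B4 = {c, d, f}
Tree: B1–B2, B2–B3, B3–B4

Every bag has size at most 3, so the width is 3 − 1 = 2 and tw(G) ≤ 2. For the lower bound, G contains the cycle e–a–f–b–e, so G is not a forest; only forests have treewidth ≤ 1, hence tw(G) ≥ 2. Therefore the treewidth is 2.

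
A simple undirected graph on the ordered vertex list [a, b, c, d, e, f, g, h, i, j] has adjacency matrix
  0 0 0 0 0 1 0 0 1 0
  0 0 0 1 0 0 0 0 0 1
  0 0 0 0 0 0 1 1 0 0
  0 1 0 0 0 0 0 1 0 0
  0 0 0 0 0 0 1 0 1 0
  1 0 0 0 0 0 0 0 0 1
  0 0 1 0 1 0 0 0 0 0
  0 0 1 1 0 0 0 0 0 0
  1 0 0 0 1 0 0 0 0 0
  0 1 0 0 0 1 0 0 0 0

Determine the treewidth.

A width-2 tree decomposition is:
Bags: B1 = {e, g, i}  B2 = {a, g, i}  B3 = {a, f, g}  B4 = {f, g, j}  B5 = {b, g, j}  B6 = {b, d, g}  B7 = {d, g, h}  B8 = {c, g, h}
Tree: B1–B2, B2–B3, B3–B4, B4–B5, B5–B6, B6–B7, B7–B8
Each bag holds 3 vertices, so the decomposition has width 2, which upper-bounds the treewidth. Since g–e–i–a–f–j–b–d–h–c–g is a cycle in G, G is not acyclic. Forests are exactly the graphs of treewidth ≤ 1, so tw(G) ≥ 2. Combining the bounds, tw(G) = 2.

2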